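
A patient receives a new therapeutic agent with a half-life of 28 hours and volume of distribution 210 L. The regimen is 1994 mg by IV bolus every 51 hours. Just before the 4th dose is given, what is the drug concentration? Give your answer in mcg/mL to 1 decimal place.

f = (1/2)^(τ/t½) = (1/2)^(51/28) ≈ 0.2829.
C₀ = D/Vd = 1994/210 ≈ 9.495 mcg/mL.
Before the 4th dose, 3 doses have been given. Superposition: Cmin = C₀·(f + f² + … + f^3).
≈ 9.495 × (0.2829 + 0.0800 + 0.0226) ≈ 9.495 × 0.3855 ≈ 3.660 mcg/mL.

3.7 mcg/mL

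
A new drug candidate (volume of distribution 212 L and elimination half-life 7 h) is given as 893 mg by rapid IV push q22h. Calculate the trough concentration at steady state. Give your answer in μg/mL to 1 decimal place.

τ/t½ = 22/7 ≈ 3.1429, so fraction remaining f = (1/2)^(22/7) ≈ 0.1132.
Accumulation ratio R = 1/(1 − f) ≈ 1/0.8868 ≈ 1.1276.
Each bolus raises the concentration by D/Vd = 893/212 ≈ 4.212 μg/mL.
Cmax,ss = C₀/(1 − f) ≈ 4.212/0.8868 ≈ 4.750 μg/mL.
Steady-state trough Cmin,ss = Cmax,ss·f ≈ 4.750 × 0.1132 ≈ 0.538 μg/mL.

0.5 μg/mL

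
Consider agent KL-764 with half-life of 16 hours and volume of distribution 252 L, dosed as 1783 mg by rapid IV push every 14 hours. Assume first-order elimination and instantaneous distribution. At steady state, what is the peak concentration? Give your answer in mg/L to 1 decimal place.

15.6 mg/L

τ/t½ = 14/16 ≈ 0.875, so fraction remaining f = (1/2)^(14/16) ≈ 0.5453.
Accumulation ratio R = 1/(1 − f) ≈ 1/0.4547 ≈ 2.1993.
Single-dose peak C₀ = D/Vd = 1783/252 ≈ 7.075 mg/L.
Steady-state peak Cmax,ss = C₀·R ≈ 7.075 × 2.1993 ≈ 15.560 mg/L.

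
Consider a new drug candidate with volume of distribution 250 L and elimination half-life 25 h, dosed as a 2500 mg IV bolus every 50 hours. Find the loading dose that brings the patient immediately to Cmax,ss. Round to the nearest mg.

3333 mg

f = (1/2)^(50/25) ≈ 0.250000; accumulation ratio R = 1/(1−f) ≈ 1.33333.
Loading dose to hit Cmax,ss on first dose: D_load = D_maint·R ≈ 2500 × 1.33333 ≈ 3333.32 mg.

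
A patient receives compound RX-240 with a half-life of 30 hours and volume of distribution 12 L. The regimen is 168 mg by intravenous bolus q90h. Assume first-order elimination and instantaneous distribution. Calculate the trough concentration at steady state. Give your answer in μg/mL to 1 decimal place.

2.0 μg/mL

τ = 90 h = 3 half-lives, so f = (1/2)^3 = 0.125.
At steady state, R = 1/(1 − 0.125) = 8/7.
Single-dose peak C₀ = D/Vd = 168/12 = 14 μg/mL.
Steady-state peak Cmax,ss = C₀·R = 14 × 8/7 ≈ 16.000 μg/mL.
Steady-state trough Cmin,ss = Cmax,ss·f ≈ 16.000 × 0.125 ≈ 2.000 μg/mL.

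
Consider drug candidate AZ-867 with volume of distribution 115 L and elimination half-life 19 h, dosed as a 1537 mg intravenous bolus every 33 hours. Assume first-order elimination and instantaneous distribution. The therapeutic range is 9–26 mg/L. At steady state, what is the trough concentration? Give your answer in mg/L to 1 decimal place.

5.7 mg/L

τ/t½ = 33/19 ≈ 1.7368, so fraction remaining f = (1/2)^(33/19) ≈ 0.3000.
Accumulation ratio R = 1/(1 − f) ≈ 1/0.7000 ≈ 1.4286.
Each bolus raises the concentration by D/Vd = 1537/115 ≈ 13.365 mg/L.
Steady-state peak Cmax,ss = C₀·R ≈ 13.365 × 1.4286 ≈ 19.093 mg/L.
One interval later, Cmin,ss = Cmax,ss·e^(−kτ) ≈ 19.093 × 0.3000 ≈ 5.728 mg/L.
Trough 5.7 mg/L vs MEC 9 mg/L: subtherapeutic.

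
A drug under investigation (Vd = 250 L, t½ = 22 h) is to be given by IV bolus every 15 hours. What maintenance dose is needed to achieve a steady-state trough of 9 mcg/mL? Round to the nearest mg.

τ/t½ = 15/22 ≈ 0.68182, so f = (1/2)^(15/22) ≈ 0.623379.
Cmin,ss = (D/Vd)·f/(1−f), so D = Cmin,ss·Vd·(1−f)/f.
D = 9 × 250 × (1−f)/f ≈ 9 × 250 × 0.60416 ≈ 1359.36 mg.

1359 mg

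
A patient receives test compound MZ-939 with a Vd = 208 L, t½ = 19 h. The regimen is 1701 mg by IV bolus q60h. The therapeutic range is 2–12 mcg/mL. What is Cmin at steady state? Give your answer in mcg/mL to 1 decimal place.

1.0 mcg/mL

Over one 60-h interval, 60/19 ≈ 3.1579 half-lives elapse, leaving f ≈ 0.1120 of each dose.
At steady state, accumulation factor R = 1/(1 − e^(−kτ)) ≈ 1.1261.
Single-dose peak C₀ = D/Vd = 1701/208 ≈ 8.178 mcg/mL.
Cmax,ss = C₀/(1 − f) ≈ 8.178/0.8880 ≈ 9.209 mcg/mL.
Steady-state trough Cmin,ss = Cmax,ss·f ≈ 9.209 × 0.1120 ≈ 1.031 mcg/mL.
Trough 1.0 mcg/mL vs MEC 2 mcg/mL: subtherapeutic.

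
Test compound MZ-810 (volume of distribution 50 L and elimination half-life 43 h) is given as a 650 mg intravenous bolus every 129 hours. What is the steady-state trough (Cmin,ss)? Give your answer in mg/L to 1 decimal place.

1.9 mg/L

τ = 129 h = 3 half-lives, so f = (1/2)^3 = 0.125.
At steady state, R = 1/(1 − 0.125) = 8/7.
Single-dose peak C₀ = D/Vd = 650/50 = 13 mg/L.
Steady-state peak Cmax,ss = C₀·R = 13 × 8/7 ≈ 14.857 mg/L.
Steady-state trough Cmin,ss = Cmax,ss·f ≈ 14.857 × 0.125 ≈ 1.857 mg/L.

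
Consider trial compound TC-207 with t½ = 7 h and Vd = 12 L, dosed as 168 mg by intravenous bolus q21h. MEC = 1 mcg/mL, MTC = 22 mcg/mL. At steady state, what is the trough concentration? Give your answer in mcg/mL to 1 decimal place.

2.0 mcg/mL

The dosing interval is 3 half-lives, so f = 2^(−3) = 0.125.
At steady state, R = 1/(1 − 0.125) = 8/7.
Single-dose peak C₀ = D/Vd = 168/12 = 14 mcg/mL.
Steady-state peak Cmax,ss = C₀·R = 14 × 8/7 ≈ 16.000 mcg/mL.
Steady-state trough Cmin,ss = Cmax,ss·f ≈ 16.000 × 0.125 ≈ 2.000 mcg/mL.
Trough 2.0 mcg/mL vs MEC 1 mcg/mL: adequate.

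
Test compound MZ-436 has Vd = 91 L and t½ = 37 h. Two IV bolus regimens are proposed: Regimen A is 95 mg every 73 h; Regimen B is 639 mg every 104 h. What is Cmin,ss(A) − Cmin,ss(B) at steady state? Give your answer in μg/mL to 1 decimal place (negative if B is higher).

-0.8 μg/mL

Regimen A: f = (1/2)^(73/37) ≈ 0.2547; Cmin,ss = (95/91)·f/(1−f) ≈ 0.357 μg/mL.
Regimen B: f = (1/2)^(104/37) ≈ 0.1425; Cmin,ss = (639/91)·f/(1−f) ≈ 1.167 μg/mL.
Difference ≈ 0.357 − 1.167 ≈ -0.810 μg/mL.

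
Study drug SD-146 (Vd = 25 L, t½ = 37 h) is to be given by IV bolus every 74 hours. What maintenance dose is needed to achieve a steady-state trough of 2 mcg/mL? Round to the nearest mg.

150 mg

τ/t½ = 74/37 ≈ 2, so f = (1/2)^(74/37) ≈ 0.250000.
Cmin,ss = (D/Vd)·f/(1−f), so D = Cmin,ss·Vd·(1−f)/f.
D = 2 × 25 × (1−f)/f ≈ 2 × 25 × 3.00000 ≈ 150.00 mg.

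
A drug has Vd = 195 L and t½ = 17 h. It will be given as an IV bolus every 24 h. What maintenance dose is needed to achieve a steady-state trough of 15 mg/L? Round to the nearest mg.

4857 mg

τ/t½ = 24/17 ≈ 1.4118, so f = (1/2)^(24/17) ≈ 0.375852.
Cmin,ss = (D/Vd)·f/(1−f), so D = Cmin,ss·Vd·(1−f)/f.
D = 15 × 195 × (1−f)/f ≈ 15 × 195 × 1.66062 ≈ 4857.31 mg.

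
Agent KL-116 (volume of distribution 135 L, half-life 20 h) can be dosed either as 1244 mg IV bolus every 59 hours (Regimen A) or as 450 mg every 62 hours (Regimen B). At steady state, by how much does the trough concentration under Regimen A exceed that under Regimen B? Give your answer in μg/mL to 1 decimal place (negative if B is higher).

Regimen A: f = (1/2)^(59/20) ≈ 0.1294; Cmin,ss = (1244/135)·f/(1−f) ≈ 1.370 μg/mL.
Regimen B: f = (1/2)^(62/20) ≈ 0.1166; Cmin,ss = (450/135)·f/(1−f) ≈ 0.440 μg/mL.
Difference ≈ 1.370 − 0.440 ≈ 0.930 μg/mL.

0.9 μg/mL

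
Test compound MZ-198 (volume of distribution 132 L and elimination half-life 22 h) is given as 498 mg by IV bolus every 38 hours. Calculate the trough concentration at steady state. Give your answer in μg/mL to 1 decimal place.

Over one 38-h interval, 38/22 ≈ 1.7273 half-lives elapse, leaving f ≈ 0.3020 of each dose.
Single-dose peak C₀ = D/Vd = 498/132 ≈ 3.773 μg/mL.
Steady-state trough Cmin,ss = C₀·f/(1−f) ≈ 3.773 × 0.3020/0.6980 ≈ 1.632 μg/mL.

1.6 μg/mL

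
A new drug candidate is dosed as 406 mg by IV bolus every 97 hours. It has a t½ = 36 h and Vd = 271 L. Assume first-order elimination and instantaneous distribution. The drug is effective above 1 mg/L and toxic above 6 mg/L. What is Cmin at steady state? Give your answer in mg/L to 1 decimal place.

τ/t½ = 97/36 ≈ 2.6944, so fraction remaining f = (1/2)^(97/36) ≈ 0.1545.
Accumulation ratio R = 1/(1 − f) ≈ 1/0.8455 ≈ 1.1827.
Single-dose peak C₀ = D/Vd = 406/271 ≈ 1.498 mg/L.
Cmax,ss = C₀/(1 − f) ≈ 1.498/0.8455 ≈ 1.772 mg/L.
Steady-state trough Cmin,ss = Cmax,ss·f ≈ 1.772 × 0.1545 ≈ 0.274 mg/L.
Trough 0.3 mg/L vs MEC 1 mg/L: subtherapeutic.

0.3 mg/L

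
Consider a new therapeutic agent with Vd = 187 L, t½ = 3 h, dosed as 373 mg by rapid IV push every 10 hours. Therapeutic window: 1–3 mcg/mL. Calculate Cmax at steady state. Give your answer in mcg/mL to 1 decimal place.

2.2 mcg/mL

τ/t½ = 10/3 ≈ 3.3333, so fraction remaining f = (1/2)^(10/3) ≈ 0.0992.
Accumulation ratio R = 1/(1 − f) ≈ 1/0.9008 ≈ 1.1101.
Each bolus raises the concentration by D/Vd = 373/187 ≈ 1.995 mcg/mL.
Steady-state peak Cmax,ss = C₀·R ≈ 1.995 × 1.1101 ≈ 2.215 mcg/mL.
Peak 2.2 mcg/mL vs MTC 3 mcg/mL: below toxic threshold.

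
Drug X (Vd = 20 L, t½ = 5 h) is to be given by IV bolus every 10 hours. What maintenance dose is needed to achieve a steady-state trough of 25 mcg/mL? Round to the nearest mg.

τ/t½ = 10/5 ≈ 2, so f = (1/2)^(10/5) ≈ 0.250000.
Cmin,ss = (D/Vd)·f/(1−f), so D = Cmin,ss·Vd·(1−f)/f.
D = 25 × 20 × (1−f)/f ≈ 25 × 20 × 3.00000 ≈ 1500.00 mg.

1500 mg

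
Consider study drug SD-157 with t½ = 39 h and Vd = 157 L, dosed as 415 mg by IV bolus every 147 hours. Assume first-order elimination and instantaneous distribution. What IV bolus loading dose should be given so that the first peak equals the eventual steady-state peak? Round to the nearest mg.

448 mg

f = (1/2)^(147/39) ≈ 0.073341; accumulation ratio R = 1/(1−f) ≈ 1.07915.
Loading dose to hit Cmax,ss on first dose: D_load = D_maint·R ≈ 415 × 1.07915 ≈ 447.85 mg.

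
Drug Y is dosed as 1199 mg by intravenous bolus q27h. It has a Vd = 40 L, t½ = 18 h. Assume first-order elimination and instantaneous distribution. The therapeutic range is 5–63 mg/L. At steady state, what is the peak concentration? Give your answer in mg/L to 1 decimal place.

46.4 mg/L

τ/t½ = 27/18 ≈ 1.5, so fraction remaining f = (1/2)^(27/18) ≈ 0.3536.
At steady state, accumulation factor R = 1/(1 − e^(−kτ)) ≈ 1.5470.
Each bolus raises the concentration by D/Vd = 1199/40 ≈ 29.975 mg/L.
Steady-state peak Cmax,ss = C₀·R ≈ 29.975 × 1.5470 ≈ 46.371 mg/L.
Peak 46.4 mg/L vs MTC 63 mg/L: below toxic threshold.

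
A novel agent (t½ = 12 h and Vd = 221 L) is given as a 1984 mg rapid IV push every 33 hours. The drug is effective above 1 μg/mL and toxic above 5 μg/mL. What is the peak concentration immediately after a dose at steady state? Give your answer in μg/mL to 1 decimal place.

k = ln2/t½ = ln2/12 ≈ 0.057762 h⁻¹; fraction remaining f = e^(−kτ) = e^(−0.057762×33) ≈ 0.1487.
Accumulation ratio R = 1/(1 − f) ≈ 1/0.8513 ≈ 1.1747.
Single-dose peak C₀ = D/Vd = 1984/221 ≈ 8.977 μg/mL.
Steady-state peak Cmax,ss = C₀·R ≈ 8.977 × 1.1747 ≈ 10.545 μg/mL.
Peak 10.5 μg/mL vs MTC 5 μg/mL: exceeds toxic threshold.

10.5 μg/mL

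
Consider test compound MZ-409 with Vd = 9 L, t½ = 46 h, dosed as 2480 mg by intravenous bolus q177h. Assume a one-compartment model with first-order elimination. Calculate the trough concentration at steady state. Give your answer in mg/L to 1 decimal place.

Over one 177-h interval, 177/46 ≈ 3.8478 half-lives elapse, leaving f ≈ 0.0695 of each dose.
Single-dose peak C₀ = D/Vd = 2480/9 ≈ 275.556 mg/L.
Steady-state trough Cmin,ss = C₀·f/(1−f) ≈ 275.556 × 0.0695/0.9305 ≈ 20.582 mg/L.

20.6 mg/L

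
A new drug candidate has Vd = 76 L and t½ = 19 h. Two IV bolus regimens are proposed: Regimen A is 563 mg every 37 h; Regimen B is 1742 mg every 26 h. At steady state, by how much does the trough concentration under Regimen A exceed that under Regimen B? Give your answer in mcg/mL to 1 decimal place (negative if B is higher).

Regimen A: f = (1/2)^(37/19) ≈ 0.2593; Cmin,ss = (563/76)·f/(1−f) ≈ 2.593 mcg/mL.
Regimen B: f = (1/2)^(26/19) ≈ 0.3873; Cmin,ss = (1742/76)·f/(1−f) ≈ 14.489 mcg/mL.
Difference ≈ 2.593 − 14.489 ≈ -11.896 mcg/mL.

-11.9 mcg/mL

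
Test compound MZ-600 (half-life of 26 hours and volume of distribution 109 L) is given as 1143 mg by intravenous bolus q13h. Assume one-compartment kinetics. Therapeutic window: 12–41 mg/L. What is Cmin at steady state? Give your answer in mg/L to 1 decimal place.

k = ln2/t½ = ln2/26 ≈ 0.026660 h⁻¹; fraction remaining f = e^(−kτ) = e^(−0.026660×13) ≈ 0.7071.
Each bolus raises the concentration by D/Vd = 1143/109 ≈ 10.486 mg/L.
Steady-state trough Cmin,ss = C₀·f/(1−f) ≈ 10.486 × 0.7071/0.2929 ≈ 25.315 mg/L.
Trough 25.3 mg/L vs MEC 12 mg/L: adequate.

25.3 mg/L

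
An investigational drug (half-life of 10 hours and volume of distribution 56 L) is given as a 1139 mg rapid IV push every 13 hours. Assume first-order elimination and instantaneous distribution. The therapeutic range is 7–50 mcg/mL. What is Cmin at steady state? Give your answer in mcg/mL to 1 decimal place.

k = ln2/t½ = ln2/10 ≈ 0.069315 h⁻¹; fraction remaining f = e^(−kτ) = e^(−0.069315×13) ≈ 0.4061.
Each bolus raises the concentration by D/Vd = 1139/56 ≈ 20.339 mcg/mL.
Steady-state trough Cmin,ss = C₀·f/(1−f) ≈ 20.339 × 0.4061/0.5939 ≈ 13.908 mcg/mL.
Trough 13.9 mcg/mL vs MEC 7 mcg/mL: adequate.

13.9 mcg/mL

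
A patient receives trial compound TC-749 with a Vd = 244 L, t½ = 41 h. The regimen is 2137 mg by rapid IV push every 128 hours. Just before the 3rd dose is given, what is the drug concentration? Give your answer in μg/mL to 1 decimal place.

f = (1/2)^(τ/t½) = (1/2)^(128/41) ≈ 0.1149.
C₀ = D/Vd = 2137/244 ≈ 8.758 μg/mL.
Before the 3rd dose, 2 doses have been given. Superposition: Cmin = C₀·(f + f²).
≈ 8.758 × (0.1149 + 0.0132) ≈ 8.758 × 0.1281 ≈ 1.122 μg/mL.

1.1 μg/mL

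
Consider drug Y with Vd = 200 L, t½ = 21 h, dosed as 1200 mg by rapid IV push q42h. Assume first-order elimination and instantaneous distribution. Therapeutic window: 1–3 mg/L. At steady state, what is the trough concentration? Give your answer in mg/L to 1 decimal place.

2.0 mg/L

τ = 42 h = 2 half-lives, so f = (1/2)^2 = 0.25.
Accumulation ratio R = 1/(1 − f) = 1/0.75 = 4/3.
Single-dose peak C₀ = D/Vd = 1200/200 = 6 mg/L.
Steady-state peak Cmax,ss = C₀·R = 6 × 4/3 ≈ 8.000 mg/L.
Steady-state trough Cmin,ss = Cmax,ss·f ≈ 8.000 × 0.25 ≈ 2.000 mg/L.
Trough 2.0 mg/L vs MEC 1 mg/L: adequate.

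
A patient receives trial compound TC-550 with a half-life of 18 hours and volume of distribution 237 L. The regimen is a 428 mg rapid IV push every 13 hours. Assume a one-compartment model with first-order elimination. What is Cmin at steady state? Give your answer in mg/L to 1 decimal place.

2.8 mg/L

k = ln2/t½ = ln2/18 ≈ 0.038508 h⁻¹; fraction remaining f = e^(−kτ) = e^(−0.038508×13) ≈ 0.6062.
Each bolus raises the concentration by D/Vd = 428/237 ≈ 1.806 mg/L.
Steady-state trough Cmin,ss = C₀·f/(1−f) ≈ 1.806 × 0.6062/0.3938 ≈ 2.780 mg/L.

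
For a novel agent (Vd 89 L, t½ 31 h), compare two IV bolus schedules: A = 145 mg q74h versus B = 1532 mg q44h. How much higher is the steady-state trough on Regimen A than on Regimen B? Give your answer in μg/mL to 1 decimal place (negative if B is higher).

-9.9 μg/mL

Regimen A: f = (1/2)^(74/31) ≈ 0.1912; Cmin,ss = (145/89)·f/(1−f) ≈ 0.385 μg/mL.
Regimen B: f = (1/2)^(44/31) ≈ 0.3739; Cmin,ss = (1532/89)·f/(1−f) ≈ 10.280 μg/mL.
Difference ≈ 0.385 − 10.280 ≈ -9.895 μg/mL.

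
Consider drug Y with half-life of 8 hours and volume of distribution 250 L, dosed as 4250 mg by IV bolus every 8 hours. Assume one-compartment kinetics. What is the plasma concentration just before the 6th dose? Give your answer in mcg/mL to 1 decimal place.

16.5 mcg/mL

f = (1/2)^(τ/t½) = (1/2)^(8/8) ≈ 0.5000.
C₀ = D/Vd = 4250/250 ≈ 17.000 mcg/mL.
Before the 6th dose, 5 doses have been given. Superposition: Cmin = C₀·(f + f² + … + f^5).
≈ 17.000 × (0.5000 + 0.2500 + 0.1250 + 0.0625 + 0.0313) ≈ 17.000 × 0.9688 ≈ 16.470 mcg/mL.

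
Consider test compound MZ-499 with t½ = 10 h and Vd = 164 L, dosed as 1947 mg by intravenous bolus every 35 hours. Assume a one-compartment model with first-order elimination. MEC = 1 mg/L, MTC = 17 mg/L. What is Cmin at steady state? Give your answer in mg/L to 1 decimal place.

1.2 mg/L

τ/t½ = 35/10 ≈ 3.5, so fraction remaining f = (1/2)^(35/10) ≈ 0.0884.
Each bolus raises the concentration by D/Vd = 1947/164 ≈ 11.872 mg/L.
Steady-state trough Cmin,ss = C₀·f/(1−f) ≈ 11.872 × 0.0884/0.9116 ≈ 1.151 mg/L.
Trough 1.2 mg/L vs MEC 1 mg/L: adequate.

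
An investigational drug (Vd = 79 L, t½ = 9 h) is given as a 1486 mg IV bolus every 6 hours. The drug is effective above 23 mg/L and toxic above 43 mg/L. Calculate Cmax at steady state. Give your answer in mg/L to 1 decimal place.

τ/t½ = 6/9 ≈ 0.66667, so fraction remaining f = (1/2)^(6/9) ≈ 0.6300.
Accumulation ratio R = 1/(1 − f) ≈ 1/0.3700 ≈ 2.7027.
Each bolus raises the concentration by D/Vd = 1486/79 ≈ 18.810 mg/L.
Steady-state peak Cmax,ss = C₀·R ≈ 18.810 × 2.7027 ≈ 50.838 mg/L.
Peak 50.8 mg/L vs MTC 43 mg/L: exceeds toxic threshold.

50.8 mg/L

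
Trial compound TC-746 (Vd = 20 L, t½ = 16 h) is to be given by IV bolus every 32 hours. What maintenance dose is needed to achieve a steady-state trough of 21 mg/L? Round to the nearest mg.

1260 mg

τ/t½ = 32/16 ≈ 2, so f = (1/2)^(32/16) ≈ 0.250000.
Cmin,ss = (D/Vd)·f/(1−f), so D = Cmin,ss·Vd·(1−f)/f.
D = 21 × 20 × (1−f)/f ≈ 21 × 20 × 3.00000 ≈ 1260.00 mg.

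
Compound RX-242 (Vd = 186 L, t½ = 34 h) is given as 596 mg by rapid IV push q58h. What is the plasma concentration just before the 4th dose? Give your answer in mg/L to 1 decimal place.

f = (1/2)^(τ/t½) = (1/2)^(58/34) ≈ 0.3065.
C₀ = D/Vd = 596/186 ≈ 3.204 mg/L.
Before the 4th dose, 3 doses have been given. Superposition: Cmin = C₀·(f + f² + … + f^3).
≈ 3.204 × (0.3065 + 0.0939 + 0.0288) ≈ 3.204 × 0.4292 ≈ 1.375 mg/L.

1.4 mg/L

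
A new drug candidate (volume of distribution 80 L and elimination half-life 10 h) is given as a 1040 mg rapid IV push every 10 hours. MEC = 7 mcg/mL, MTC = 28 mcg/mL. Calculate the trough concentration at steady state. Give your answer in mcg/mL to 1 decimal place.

The dosing interval is 1 half-life, so f = 2^(−1) = 0.5.
Accumulation ratio R = 1/(1 − f) = 1/0.5 = 2/1.
Single-dose peak C₀ = D/Vd = 1040/80 = 13 mcg/mL.
Steady-state peak Cmax,ss = C₀·R = 13 × 2/1 ≈ 26.000 mcg/mL.
Steady-state trough Cmin,ss = Cmax,ss·f ≈ 26.000 × 0.5 ≈ 13.000 mcg/mL.
Trough 13.0 mcg/mL vs MEC 7 mcg/mL: adequate.

13.0 mcg/mL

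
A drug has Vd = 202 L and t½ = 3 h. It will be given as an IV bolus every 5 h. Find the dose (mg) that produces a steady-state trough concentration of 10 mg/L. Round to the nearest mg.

4393 mg

τ/t½ = 5/3 ≈ 1.6667, so f = (1/2)^(5/3) ≈ 0.314980.
Cmin,ss = (D/Vd)·f/(1−f), so D = Cmin,ss·Vd·(1−f)/f.
D = 10 × 202 × (1−f)/f ≈ 10 × 202 × 2.17480 ≈ 4393.10 mg.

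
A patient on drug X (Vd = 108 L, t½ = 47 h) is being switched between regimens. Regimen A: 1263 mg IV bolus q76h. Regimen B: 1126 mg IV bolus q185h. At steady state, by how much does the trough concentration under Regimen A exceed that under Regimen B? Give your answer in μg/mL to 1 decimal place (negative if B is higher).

Regimen A: f = (1/2)^(76/47) ≈ 0.3260; Cmin,ss = (1263/108)·f/(1−f) ≈ 5.656 μg/mL.
Regimen B: f = (1/2)^(185/47) ≈ 0.0653; Cmin,ss = (1126/108)·f/(1−f) ≈ 0.728 μg/mL.
Difference ≈ 5.656 − 0.728 ≈ 4.928 μg/mL.

4.9 μg/mL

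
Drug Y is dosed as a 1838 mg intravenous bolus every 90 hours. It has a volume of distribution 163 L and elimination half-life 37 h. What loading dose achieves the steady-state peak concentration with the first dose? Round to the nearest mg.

f = (1/2)^(90/37) ≈ 0.185253; accumulation ratio R = 1/(1−f) ≈ 1.22737.
Loading dose to hit Cmax,ss on first dose: D_load = D_maint·R ≈ 1838 × 1.22737 ≈ 2255.91 mg.

2256 mg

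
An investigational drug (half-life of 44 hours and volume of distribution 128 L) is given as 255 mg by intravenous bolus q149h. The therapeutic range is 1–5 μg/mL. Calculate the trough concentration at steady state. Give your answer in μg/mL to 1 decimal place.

τ/t½ = 149/44 ≈ 3.3864, so fraction remaining f = (1/2)^(149/44) ≈ 0.0956.
Single-dose peak C₀ = D/Vd = 255/128 ≈ 1.992 μg/mL.
Steady-state trough Cmin,ss = C₀·f/(1−f) ≈ 1.992 × 0.0956/0.9044 ≈ 0.211 μg/mL.
Trough 0.2 μg/mL vs MEC 1 μg/mL: subtherapeutic.

0.2 μg/mL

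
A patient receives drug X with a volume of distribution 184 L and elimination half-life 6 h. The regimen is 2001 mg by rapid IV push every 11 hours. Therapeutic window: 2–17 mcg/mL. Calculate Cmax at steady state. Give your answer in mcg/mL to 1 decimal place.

15.1 mcg/mL

τ/t½ = 11/6 ≈ 1.8333, so fraction remaining f = (1/2)^(11/6) ≈ 0.2806.
At steady state, accumulation factor R = 1/(1 − e^(−kτ)) ≈ 1.3900.
Each bolus raises the concentration by D/Vd = 2001/184 ≈ 10.875 mcg/mL.
Cmax,ss = C₀/(1 − f) ≈ 10.875/0.7194 ≈ 15.117 mcg/mL.
Peak 15.1 mcg/mL vs MTC 17 mcg/mL: below toxic threshold.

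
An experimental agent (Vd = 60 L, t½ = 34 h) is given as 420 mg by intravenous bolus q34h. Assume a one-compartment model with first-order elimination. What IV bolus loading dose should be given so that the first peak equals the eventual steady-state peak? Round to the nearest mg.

840 mg

f = (1/2)^(34/34) ≈ 0.500000; accumulation ratio R = 1/(1−f) ≈ 2.00000.
Loading dose to hit Cmax,ss on first dose: D_load = D_maint·R ≈ 420 × 2.00000 ≈ 840.00 mg.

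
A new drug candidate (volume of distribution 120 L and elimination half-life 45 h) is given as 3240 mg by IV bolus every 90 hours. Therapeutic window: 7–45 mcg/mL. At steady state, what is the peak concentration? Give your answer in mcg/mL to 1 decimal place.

36.0 mcg/mL

τ = 90 h = 2 half-lives, so f = (1/2)^2 = 0.25.
At steady state, R = 1/(1 − 0.25) = 4/3.
Single-dose peak C₀ = D/Vd = 3240/120 = 27 mcg/mL.
Steady-state peak Cmax,ss = C₀·R = 27 × 4/3 ≈ 36.000 mcg/mL.
Peak 36.0 mcg/mL vs MTC 45 mcg/mL: below toxic threshold.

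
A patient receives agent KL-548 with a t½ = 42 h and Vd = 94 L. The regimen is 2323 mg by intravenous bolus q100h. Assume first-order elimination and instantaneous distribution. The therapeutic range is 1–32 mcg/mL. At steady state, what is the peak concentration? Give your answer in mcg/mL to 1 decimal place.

30.6 mcg/mL

k = ln2/t½ = ln2/42 ≈ 0.016504 h⁻¹; fraction remaining f = e^(−kτ) = e^(−0.016504×100) ≈ 0.1920.
Accumulation ratio R = 1/(1 − f) ≈ 1/0.8080 ≈ 1.2376.
Each bolus raises the concentration by D/Vd = 2323/94 ≈ 24.713 mcg/mL.
Steady-state peak Cmax,ss = C₀·R ≈ 24.713 × 1.2376 ≈ 30.585 mcg/mL.
Peak 30.6 mcg/mL vs MTC 32 mcg/mL: below toxic threshold.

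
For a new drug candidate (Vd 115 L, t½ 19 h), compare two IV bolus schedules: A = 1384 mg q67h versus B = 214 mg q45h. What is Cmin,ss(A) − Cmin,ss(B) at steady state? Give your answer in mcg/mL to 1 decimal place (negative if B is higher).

0.7 mcg/mL

Regimen A: f = (1/2)^(67/19) ≈ 0.0868; Cmin,ss = (1384/115)·f/(1−f) ≈ 1.144 mcg/mL.
Regimen B: f = (1/2)^(45/19) ≈ 0.1937; Cmin,ss = (214/115)·f/(1−f) ≈ 0.447 mcg/mL.
Difference ≈ 1.144 − 0.447 ≈ 0.697 mcg/mL.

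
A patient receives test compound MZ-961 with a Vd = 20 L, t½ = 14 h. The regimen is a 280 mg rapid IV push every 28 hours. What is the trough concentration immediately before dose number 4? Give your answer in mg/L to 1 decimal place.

4.6 mg/L

f = (1/2)^(τ/t½) = (1/2)^(28/14) ≈ 0.2500.
C₀ = D/Vd = 280/20 ≈ 14.000 mg/L.
Before the 4th dose, 3 doses have been given. Superposition: Cmin = C₀·(f + f² + … + f^3).
≈ 14.000 × (0.2500 + 0.0625 + 0.0156) ≈ 14.000 × 0.3281 ≈ 4.593 mg/L.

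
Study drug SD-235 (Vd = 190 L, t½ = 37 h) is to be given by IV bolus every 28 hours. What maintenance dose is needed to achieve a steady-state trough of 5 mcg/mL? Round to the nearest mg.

τ/t½ = 28/37 ≈ 0.75676, so f = (1/2)^(28/37) ≈ 0.591825.
Cmin,ss = (D/Vd)·f/(1−f), so D = Cmin,ss·Vd·(1−f)/f.
D = 5 × 190 × (1−f)/f ≈ 5 × 190 × 0.68969 ≈ 655.21 mg.

655 mg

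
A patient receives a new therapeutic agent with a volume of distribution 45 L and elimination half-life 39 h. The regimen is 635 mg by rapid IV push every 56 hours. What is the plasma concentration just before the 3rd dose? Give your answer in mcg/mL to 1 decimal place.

f = (1/2)^(τ/t½) = (1/2)^(56/39) ≈ 0.3696.
C₀ = D/Vd = 635/45 ≈ 14.111 mcg/mL.
Before the 3rd dose, 2 doses have been given. Superposition: Cmin = C₀·(f + f²).
≈ 14.111 × (0.3696 + 0.1366) ≈ 14.111 × 0.5062 ≈ 7.143 mcg/mL.

7.1 mcg/mL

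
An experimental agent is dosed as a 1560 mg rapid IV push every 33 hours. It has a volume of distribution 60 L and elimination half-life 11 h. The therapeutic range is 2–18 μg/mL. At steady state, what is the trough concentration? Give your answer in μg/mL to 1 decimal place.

3.7 μg/mL

The dosing interval is 3 half-lives, so f = 2^(−3) = 0.125.
Accumulation ratio R = 1/(1 − f) = 1/0.875 = 8/7.
Single-dose peak C₀ = D/Vd = 1560/60 = 26 μg/mL.
Steady-state peak Cmax,ss = C₀·R = 26 × 8/7 ≈ 29.714 μg/mL.
Steady-state trough Cmin,ss = Cmax,ss·f ≈ 29.714 × 0.125 ≈ 3.714 μg/mL.
Trough 3.7 μg/mL vs MEC 2 μg/mL: adequate.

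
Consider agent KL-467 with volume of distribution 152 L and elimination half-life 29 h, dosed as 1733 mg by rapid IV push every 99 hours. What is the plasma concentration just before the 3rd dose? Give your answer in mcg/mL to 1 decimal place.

1.2 mcg/mL

f = (1/2)^(τ/t½) = (1/2)^(99/29) ≈ 0.0938.
C₀ = D/Vd = 1733/152 ≈ 11.401 mcg/mL.
Before the 3rd dose, 2 doses have been given. Superposition: Cmin = C₀·(f + f²).
≈ 11.401 × (0.0938 + 0.0088) ≈ 11.401 × 0.1026 ≈ 1.170 mcg/mL.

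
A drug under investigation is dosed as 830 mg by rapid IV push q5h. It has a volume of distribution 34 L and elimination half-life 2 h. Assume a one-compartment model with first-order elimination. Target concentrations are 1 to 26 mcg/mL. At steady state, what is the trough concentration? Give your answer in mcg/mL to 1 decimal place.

5.2 mcg/mL

Over one 5-h interval, 5/2 ≈ 2.5 half-lives elapse, leaving f ≈ 0.1768 of each dose.
At steady state, accumulation factor R = 1/(1 − e^(−kτ)) ≈ 1.2148.
Single-dose peak C₀ = D/Vd = 830/34 ≈ 24.412 mcg/mL.
Cmax,ss = C₀/(1 − f) ≈ 24.412/0.8232 ≈ 29.655 mcg/mL.
One interval later, Cmin,ss = Cmax,ss·e^(−kτ) ≈ 29.655 × 0.1768 ≈ 5.243 mcg/mL.
Trough 5.2 mcg/mL vs MEC 1 mcg/mL: adequate.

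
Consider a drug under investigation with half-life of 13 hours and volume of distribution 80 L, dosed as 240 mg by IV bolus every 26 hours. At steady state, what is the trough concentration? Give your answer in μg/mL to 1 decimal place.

The dosing interval is 2 half-lives, so f = 2^(−2) = 0.25.
At steady state, R = 1/(1 − 0.25) = 4/3.
Single-dose peak C₀ = D/Vd = 240/80 = 3 μg/mL.
Steady-state peak Cmax,ss = C₀·R = 3 × 4/3 ≈ 4.000 μg/mL.
Steady-state trough Cmin,ss = Cmax,ss·f ≈ 4.000 × 0.25 ≈ 1.000 μg/mL.

1.0 μg/mL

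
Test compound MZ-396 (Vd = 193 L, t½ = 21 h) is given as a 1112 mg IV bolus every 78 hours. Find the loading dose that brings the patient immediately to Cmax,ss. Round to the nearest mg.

1204 mg

f = (1/2)^(78/21) ≈ 0.076188; accumulation ratio R = 1/(1−f) ≈ 1.08247.
Loading dose to hit Cmax,ss on first dose: D_load = D_maint·R ≈ 1112 × 1.08247 ≈ 1203.71 mg.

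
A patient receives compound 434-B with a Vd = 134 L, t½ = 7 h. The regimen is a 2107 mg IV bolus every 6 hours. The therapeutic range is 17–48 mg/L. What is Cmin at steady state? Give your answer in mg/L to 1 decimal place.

19.4 mg/L

Over one 6-h interval, 6/7 ≈ 0.85714 half-lives elapse, leaving f ≈ 0.5520 of each dose.
Accumulation ratio R = 1/(1 − f) ≈ 1/0.4480 ≈ 2.2321.
Each bolus raises the concentration by D/Vd = 2107/134 ≈ 15.724 mg/L.
Steady-state peak Cmax,ss = C₀·R ≈ 15.724 × 2.2321 ≈ 35.098 mg/L.
One interval later, Cmin,ss = Cmax,ss·e^(−kτ) ≈ 35.098 × 0.5520 ≈ 19.374 mg/L.
Trough 19.4 mg/L vs MEC 17 mg/L: adequate.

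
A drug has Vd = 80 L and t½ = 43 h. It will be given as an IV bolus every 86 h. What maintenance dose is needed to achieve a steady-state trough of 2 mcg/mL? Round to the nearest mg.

τ/t½ = 86/43 ≈ 2, so f = (1/2)^(86/43) ≈ 0.250000.
Cmin,ss = (D/Vd)·f/(1−f), so D = Cmin,ss·Vd·(1−f)/f.
D = 2 × 80 × (1−f)/f ≈ 2 × 80 × 3.00000 ≈ 480.00 mg.

480 mg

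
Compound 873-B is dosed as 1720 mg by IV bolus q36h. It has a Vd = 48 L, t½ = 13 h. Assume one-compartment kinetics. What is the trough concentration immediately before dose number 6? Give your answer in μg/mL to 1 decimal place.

6.2 μg/mL

f = (1/2)^(τ/t½) = (1/2)^(36/13) ≈ 0.1467.
C₀ = D/Vd = 1720/48 ≈ 35.833 μg/mL.
Before the 6th dose, 5 doses have been given. Superposition: Cmin = C₀·(f + f² + … + f^5).
≈ 35.833 × (0.1467 + 0.0215 + 0.0032 + 0.0005 + 0.0001) ≈ 35.833 × 0.1720 ≈ 6.163 μg/mL.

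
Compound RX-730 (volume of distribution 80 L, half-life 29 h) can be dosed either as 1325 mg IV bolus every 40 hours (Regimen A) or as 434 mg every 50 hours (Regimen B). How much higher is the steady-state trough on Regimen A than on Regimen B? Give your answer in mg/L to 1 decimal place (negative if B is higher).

8.0 mg/L

Regimen A: f = (1/2)^(40/29) ≈ 0.3844; Cmin,ss = (1325/80)·f/(1−f) ≈ 10.342 mg/L.
Regimen B: f = (1/2)^(50/29) ≈ 0.3027; Cmin,ss = (434/80)·f/(1−f) ≈ 2.355 mg/L.
Difference ≈ 10.342 − 2.355 ≈ 7.987 mg/L.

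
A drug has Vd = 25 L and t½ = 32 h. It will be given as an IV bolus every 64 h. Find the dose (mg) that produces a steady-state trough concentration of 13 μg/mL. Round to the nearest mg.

975 mg

τ/t½ = 64/32 ≈ 2, so f = (1/2)^(64/32) ≈ 0.250000.
Cmin,ss = (D/Vd)·f/(1−f), so D = Cmin,ss·Vd·(1−f)/f.
D = 13 × 25 × (1−f)/f ≈ 13 × 25 × 3.00000 ≈ 975.00 mg.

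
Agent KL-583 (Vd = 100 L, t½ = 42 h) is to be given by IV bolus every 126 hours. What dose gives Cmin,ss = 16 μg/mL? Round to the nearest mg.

11200 mg

τ/t½ = 126/42 ≈ 3, so f = (1/2)^(126/42) ≈ 0.125000.
Cmin,ss = (D/Vd)·f/(1−f), so D = Cmin,ss·Vd·(1−f)/f.
D = 16 × 100 × (1−f)/f ≈ 16 × 100 × 7.00000 ≈ 11200.00 mg.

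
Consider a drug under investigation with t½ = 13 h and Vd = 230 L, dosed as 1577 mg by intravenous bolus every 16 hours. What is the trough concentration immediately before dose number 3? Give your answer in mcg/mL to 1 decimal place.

4.2 mcg/mL

f = (1/2)^(τ/t½) = (1/2)^(16/13) ≈ 0.4261.
C₀ = D/Vd = 1577/230 ≈ 6.857 mcg/mL.
Before the 3rd dose, 2 doses have been given. Superposition: Cmin = C₀·(f + f²).
≈ 6.857 × (0.4261 + 0.1816) ≈ 6.857 × 0.6077 ≈ 4.167 mcg/mL.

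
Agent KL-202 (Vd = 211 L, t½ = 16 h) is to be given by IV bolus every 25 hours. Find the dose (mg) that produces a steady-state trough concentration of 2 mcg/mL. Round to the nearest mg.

824 mg

τ/t½ = 25/16 ≈ 1.5625, so f = (1/2)^(25/16) ≈ 0.338564.
Cmin,ss = (D/Vd)·f/(1−f), so D = Cmin,ss·Vd·(1−f)/f.
D = 2 × 211 × (1−f)/f ≈ 2 × 211 × 1.95365 ≈ 824.44 mg.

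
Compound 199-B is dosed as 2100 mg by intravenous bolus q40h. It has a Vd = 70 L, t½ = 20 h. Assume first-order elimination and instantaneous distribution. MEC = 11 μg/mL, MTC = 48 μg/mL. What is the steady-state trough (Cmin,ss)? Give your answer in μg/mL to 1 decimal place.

τ = 40 h = 2 half-lives, so f = (1/2)^2 = 0.25.
At steady state, R = 1/(1 − 0.25) = 4/3.
Single-dose peak C₀ = D/Vd = 2100/70 = 30 μg/mL.
Steady-state peak Cmax,ss = C₀·R = 30 × 4/3 ≈ 40.000 μg/mL.
Steady-state trough Cmin,ss = Cmax,ss·f ≈ 40.000 × 0.25 ≈ 10.000 μg/mL.
Trough 10.0 μg/mL vs MEC 11 μg/mL: subtherapeutic.

10.0 μg/mL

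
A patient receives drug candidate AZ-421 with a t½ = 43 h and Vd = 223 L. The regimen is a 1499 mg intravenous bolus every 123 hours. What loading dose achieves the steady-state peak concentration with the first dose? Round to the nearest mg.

1738 mg

f = (1/2)^(123/43) ≈ 0.137694; accumulation ratio R = 1/(1−f) ≈ 1.15968.
Loading dose to hit Cmax,ss on first dose: D_load = D_maint·R ≈ 1499 × 1.15968 ≈ 1738.36 mg.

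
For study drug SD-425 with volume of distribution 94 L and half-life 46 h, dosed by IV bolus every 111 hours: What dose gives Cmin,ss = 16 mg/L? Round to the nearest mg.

τ/t½ = 111/46 ≈ 2.413, so f = (1/2)^(111/46) ≈ 0.187759.
Cmin,ss = (D/Vd)·f/(1−f), so D = Cmin,ss·Vd·(1−f)/f.
D = 16 × 94 × (1−f)/f ≈ 16 × 94 × 4.32598 ≈ 6506.27 mg.

6506 mg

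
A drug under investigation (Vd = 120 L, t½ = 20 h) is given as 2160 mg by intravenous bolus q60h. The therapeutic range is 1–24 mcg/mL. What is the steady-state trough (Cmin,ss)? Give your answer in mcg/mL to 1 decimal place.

2.6 mcg/mL

τ = 60 h = 3 half-lives, so f = (1/2)^3 = 0.125.
At steady state, R = 1/(1 − 0.125) = 8/7.
Single-dose peak C₀ = D/Vd = 2160/120 = 18 mcg/mL.
Steady-state peak Cmax,ss = C₀·R = 18 × 8/7 ≈ 20.571 mcg/mL.
Steady-state trough Cmin,ss = Cmax,ss·f ≈ 20.571 × 0.125 ≈ 2.571 mcg/mL.
Trough 2.6 mcg/mL vs MEC 1 mcg/mL: adequate.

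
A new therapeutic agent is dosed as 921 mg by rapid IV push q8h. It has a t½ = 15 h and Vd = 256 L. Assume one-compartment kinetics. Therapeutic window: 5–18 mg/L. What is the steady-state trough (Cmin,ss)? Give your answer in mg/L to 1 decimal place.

k = ln2/t½ = ln2/15 ≈ 0.046210 h⁻¹; fraction remaining f = e^(−kτ) = e^(−0.046210×8) ≈ 0.6910.
Single-dose peak C₀ = D/Vd = 921/256 ≈ 3.598 mg/L.
Steady-state trough Cmin,ss = C₀·f/(1−f) ≈ 3.598 × 0.6910/0.3090 ≈ 8.046 mg/L.
Trough 8.0 mg/L vs MEC 5 mg/L: adequate.

8.0 mg/L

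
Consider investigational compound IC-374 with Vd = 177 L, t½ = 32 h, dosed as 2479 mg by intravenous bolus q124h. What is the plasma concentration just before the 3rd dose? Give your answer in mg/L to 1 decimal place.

f = (1/2)^(τ/t½) = (1/2)^(124/32) ≈ 0.0682.
C₀ = D/Vd = 2479/177 ≈ 14.006 mg/L.
Before the 3rd dose, 2 doses have been given. Superposition: Cmin = C₀·(f + f²).
≈ 14.006 × (0.0682 + 0.0047) ≈ 14.006 × 0.0729 ≈ 1.021 mg/L.

1.0 mg/L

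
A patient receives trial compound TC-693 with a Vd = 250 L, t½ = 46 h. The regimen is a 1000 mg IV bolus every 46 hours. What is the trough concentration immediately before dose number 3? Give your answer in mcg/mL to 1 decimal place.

f = (1/2)^(τ/t½) = (1/2)^(46/46) ≈ 0.5000.
C₀ = D/Vd = 1000/250 ≈ 4.000 mcg/mL.
Before the 3rd dose, 2 doses have been given. Superposition: Cmin = C₀·(f + f²).
≈ 4.000 × (0.5000 + 0.2500) ≈ 4.000 × 0.7500 ≈ 3.000 mcg/mL.

3.0 mcg/mL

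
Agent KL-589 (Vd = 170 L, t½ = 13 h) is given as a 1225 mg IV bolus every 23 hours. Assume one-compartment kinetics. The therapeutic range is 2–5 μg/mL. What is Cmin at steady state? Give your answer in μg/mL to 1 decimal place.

3.0 μg/mL

k = ln2/t½ = ln2/13 ≈ 0.053319 h⁻¹; fraction remaining f = e^(−kτ) = e^(−0.053319×23) ≈ 0.2934.
Single-dose peak C₀ = D/Vd = 1225/170 ≈ 7.206 μg/mL.
Steady-state trough Cmin,ss = C₀·f/(1−f) ≈ 7.206 × 0.2934/0.7066 ≈ 2.992 μg/mL.
Trough 3.0 μg/mL vs MEC 2 μg/mL: adequate.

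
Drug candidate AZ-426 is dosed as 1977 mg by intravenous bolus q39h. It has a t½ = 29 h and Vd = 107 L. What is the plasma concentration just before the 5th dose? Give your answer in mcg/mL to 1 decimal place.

f = (1/2)^(τ/t½) = (1/2)^(39/29) ≈ 0.3937.
C₀ = D/Vd = 1977/107 ≈ 18.477 mcg/mL.
Before the 5th dose, 4 doses have been given. Superposition: Cmin = C₀·(f + f² + … + f^4).
≈ 18.477 × (0.3937 + 0.1550 + 0.0610 + 0.0240) ≈ 18.477 × 0.6337 ≈ 11.709 mcg/mL.

11.7 mcg/mL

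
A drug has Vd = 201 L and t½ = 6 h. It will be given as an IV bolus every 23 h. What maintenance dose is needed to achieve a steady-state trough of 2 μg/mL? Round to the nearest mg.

5328 mg

τ/t½ = 23/6 ≈ 3.8333, so f = (1/2)^(23/6) ≈ 0.070154.
Cmin,ss = (D/Vd)·f/(1−f), so D = Cmin,ss·Vd·(1−f)/f.
D = 2 × 201 × (1−f)/f ≈ 2 × 201 × 13.25435 ≈ 5328.25 mg.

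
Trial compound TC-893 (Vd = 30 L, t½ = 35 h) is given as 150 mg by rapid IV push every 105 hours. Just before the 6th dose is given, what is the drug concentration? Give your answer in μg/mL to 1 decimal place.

0.7 μg/mL

f = (1/2)^(τ/t½) = (1/2)^(105/35) ≈ 0.1250.
C₀ = D/Vd = 150/30 ≈ 5.000 μg/mL.
Before the 6th dose, 5 doses have been given. Superposition: Cmin = C₀·(f + f² + … + f^5).
≈ 5.000 × (0.1250 + 0.0156 + 0.0020 + 0.0002 + 0.0000) ≈ 5.000 × 0.1428 ≈ 0.714 μg/mL.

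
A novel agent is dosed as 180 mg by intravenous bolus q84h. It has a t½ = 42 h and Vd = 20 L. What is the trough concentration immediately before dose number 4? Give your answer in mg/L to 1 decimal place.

f = (1/2)^(τ/t½) = (1/2)^(84/42) ≈ 0.2500.
C₀ = D/Vd = 180/20 ≈ 9.000 mg/L.
Before the 4th dose, 3 doses have been given. Superposition: Cmin = C₀·(f + f² + … + f^3).
≈ 9.000 × (0.2500 + 0.0625 + 0.0156) ≈ 9.000 × 0.3281 ≈ 2.953 mg/L.

3.0 mg/L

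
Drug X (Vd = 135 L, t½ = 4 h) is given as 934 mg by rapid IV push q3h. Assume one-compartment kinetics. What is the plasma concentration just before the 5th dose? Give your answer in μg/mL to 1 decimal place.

f = (1/2)^(τ/t½) = (1/2)^(3/4) ≈ 0.5946.
C₀ = D/Vd = 934/135 ≈ 6.919 μg/mL.
Before the 5th dose, 4 doses have been given. Superposition: Cmin = C₀·(f + f² + … + f^4).
≈ 6.919 × (0.5946 + 0.3535 + 0.2102 + 0.1250) ≈ 6.919 × 1.2833 ≈ 8.879 μg/mL.

8.9 μg/mL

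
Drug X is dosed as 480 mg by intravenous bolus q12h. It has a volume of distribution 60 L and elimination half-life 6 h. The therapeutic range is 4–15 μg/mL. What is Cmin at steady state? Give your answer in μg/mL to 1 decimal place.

The dosing interval is 2 half-lives, so f = 2^(−2) = 0.25.
Accumulation ratio R = 1/(1 − f) = 1/0.75 = 4/3.
Single-dose peak C₀ = D/Vd = 480/60 = 8 μg/mL.
Steady-state peak Cmax,ss = C₀·R = 8 × 4/3 ≈ 10.667 μg/mL.
Steady-state trough Cmin,ss = Cmax,ss·f ≈ 10.667 × 0.25 ≈ 2.667 μg/mL.
Trough 2.7 μg/mL vs MEC 4 μg/mL: subtherapeutic.

2.7 μg/mL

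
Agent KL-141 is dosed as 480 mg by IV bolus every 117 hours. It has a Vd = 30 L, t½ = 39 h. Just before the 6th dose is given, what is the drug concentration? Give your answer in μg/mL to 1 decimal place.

2.3 μg/mL

f = (1/2)^(τ/t½) = (1/2)^(117/39) ≈ 0.1250.
C₀ = D/Vd = 480/30 ≈ 16.000 μg/mL.
Before the 6th dose, 5 doses have been given. Superposition: Cmin = C₀·(f + f² + … + f^5).
≈ 16.000 × (0.1250 + 0.0156 + 0.0020 + 0.0002 + 0.0000) ≈ 16.000 × 0.1428 ≈ 2.285 μg/mL.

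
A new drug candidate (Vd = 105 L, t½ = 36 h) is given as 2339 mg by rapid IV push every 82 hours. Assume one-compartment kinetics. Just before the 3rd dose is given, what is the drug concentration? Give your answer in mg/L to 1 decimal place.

5.5 mg/L

f = (1/2)^(τ/t½) = (1/2)^(82/36) ≈ 0.2062.
C₀ = D/Vd = 2339/105 ≈ 22.276 mg/L.
Before the 3rd dose, 2 doses have been given. Superposition: Cmin = C₀·(f + f²).
≈ 22.276 × (0.2062 + 0.0425) ≈ 22.276 × 0.2487 ≈ 5.540 mg/L.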